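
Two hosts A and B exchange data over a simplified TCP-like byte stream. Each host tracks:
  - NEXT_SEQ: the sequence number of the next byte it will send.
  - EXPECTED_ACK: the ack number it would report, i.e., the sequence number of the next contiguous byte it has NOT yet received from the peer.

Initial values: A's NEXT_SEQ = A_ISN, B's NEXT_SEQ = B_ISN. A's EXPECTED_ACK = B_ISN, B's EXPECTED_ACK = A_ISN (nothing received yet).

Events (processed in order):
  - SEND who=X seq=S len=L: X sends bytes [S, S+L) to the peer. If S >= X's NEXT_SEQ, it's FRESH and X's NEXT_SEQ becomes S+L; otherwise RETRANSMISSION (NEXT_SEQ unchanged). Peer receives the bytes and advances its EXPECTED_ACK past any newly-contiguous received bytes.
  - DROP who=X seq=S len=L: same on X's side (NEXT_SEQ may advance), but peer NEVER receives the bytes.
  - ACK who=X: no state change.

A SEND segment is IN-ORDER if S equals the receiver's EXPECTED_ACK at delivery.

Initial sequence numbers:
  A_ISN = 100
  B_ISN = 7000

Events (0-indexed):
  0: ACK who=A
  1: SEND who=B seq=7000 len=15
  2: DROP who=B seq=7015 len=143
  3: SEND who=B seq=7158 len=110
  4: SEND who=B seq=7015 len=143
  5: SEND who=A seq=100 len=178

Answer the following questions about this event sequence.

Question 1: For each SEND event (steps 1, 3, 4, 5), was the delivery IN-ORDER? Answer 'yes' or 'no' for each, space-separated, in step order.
Step 1: SEND seq=7000 -> in-order
Step 3: SEND seq=7158 -> out-of-order
Step 4: SEND seq=7015 -> in-order
Step 5: SEND seq=100 -> in-order

Answer: yes no yes yes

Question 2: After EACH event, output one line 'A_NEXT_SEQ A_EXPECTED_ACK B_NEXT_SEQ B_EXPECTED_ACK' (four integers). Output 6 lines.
100 7000 7000 100
100 7015 7015 100
100 7015 7158 100
100 7015 7268 100
100 7268 7268 100
278 7268 7268 278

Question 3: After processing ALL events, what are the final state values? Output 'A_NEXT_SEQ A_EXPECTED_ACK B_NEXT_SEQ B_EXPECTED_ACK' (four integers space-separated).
After event 0: A_seq=100 A_ack=7000 B_seq=7000 B_ack=100
After event 1: A_seq=100 A_ack=7015 B_seq=7015 B_ack=100
After event 2: A_seq=100 A_ack=7015 B_seq=7158 B_ack=100
After event 3: A_seq=100 A_ack=7015 B_seq=7268 B_ack=100
After event 4: A_seq=100 A_ack=7268 B_seq=7268 B_ack=100
After event 5: A_seq=278 A_ack=7268 B_seq=7268 B_ack=278

Answer: 278 7268 7268 278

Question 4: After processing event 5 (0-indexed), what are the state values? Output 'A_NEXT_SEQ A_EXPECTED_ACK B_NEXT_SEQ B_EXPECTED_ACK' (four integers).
After event 0: A_seq=100 A_ack=7000 B_seq=7000 B_ack=100
After event 1: A_seq=100 A_ack=7015 B_seq=7015 B_ack=100
After event 2: A_seq=100 A_ack=7015 B_seq=7158 B_ack=100
After event 3: A_seq=100 A_ack=7015 B_seq=7268 B_ack=100
After event 4: A_seq=100 A_ack=7268 B_seq=7268 B_ack=100
After event 5: A_seq=278 A_ack=7268 B_seq=7268 B_ack=278

278 7268 7268 278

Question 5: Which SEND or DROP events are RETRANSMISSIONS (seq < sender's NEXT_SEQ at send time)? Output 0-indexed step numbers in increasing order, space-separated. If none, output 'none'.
Step 1: SEND seq=7000 -> fresh
Step 2: DROP seq=7015 -> fresh
Step 3: SEND seq=7158 -> fresh
Step 4: SEND seq=7015 -> retransmit
Step 5: SEND seq=100 -> fresh

Answer: 4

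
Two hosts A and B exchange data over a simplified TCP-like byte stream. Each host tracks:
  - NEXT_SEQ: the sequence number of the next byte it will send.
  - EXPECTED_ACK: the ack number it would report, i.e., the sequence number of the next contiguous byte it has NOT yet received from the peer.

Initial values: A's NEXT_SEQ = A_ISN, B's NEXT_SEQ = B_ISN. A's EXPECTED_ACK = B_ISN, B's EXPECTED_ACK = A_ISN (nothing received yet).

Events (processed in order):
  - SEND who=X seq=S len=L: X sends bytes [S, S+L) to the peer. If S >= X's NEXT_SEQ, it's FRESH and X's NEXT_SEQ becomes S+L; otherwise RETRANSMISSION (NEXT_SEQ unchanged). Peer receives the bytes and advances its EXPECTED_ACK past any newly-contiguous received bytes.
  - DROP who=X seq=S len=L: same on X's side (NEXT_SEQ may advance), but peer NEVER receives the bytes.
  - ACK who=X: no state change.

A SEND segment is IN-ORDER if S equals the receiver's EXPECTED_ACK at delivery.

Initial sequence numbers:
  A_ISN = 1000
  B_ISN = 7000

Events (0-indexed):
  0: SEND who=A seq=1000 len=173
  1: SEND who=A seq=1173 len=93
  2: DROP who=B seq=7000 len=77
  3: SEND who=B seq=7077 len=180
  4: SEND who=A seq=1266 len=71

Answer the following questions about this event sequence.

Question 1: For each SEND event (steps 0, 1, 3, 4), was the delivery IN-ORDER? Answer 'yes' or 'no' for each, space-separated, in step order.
Step 0: SEND seq=1000 -> in-order
Step 1: SEND seq=1173 -> in-order
Step 3: SEND seq=7077 -> out-of-order
Step 4: SEND seq=1266 -> in-order

Answer: yes yes no yes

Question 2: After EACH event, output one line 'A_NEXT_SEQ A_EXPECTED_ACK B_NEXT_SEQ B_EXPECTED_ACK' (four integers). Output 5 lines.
1173 7000 7000 1173
1266 7000 7000 1266
1266 7000 7077 1266
1266 7000 7257 1266
1337 7000 7257 1337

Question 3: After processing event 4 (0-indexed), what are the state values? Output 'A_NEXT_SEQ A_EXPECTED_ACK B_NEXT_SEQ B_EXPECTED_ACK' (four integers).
After event 0: A_seq=1173 A_ack=7000 B_seq=7000 B_ack=1173
After event 1: A_seq=1266 A_ack=7000 B_seq=7000 B_ack=1266
After event 2: A_seq=1266 A_ack=7000 B_seq=7077 B_ack=1266
After event 3: A_seq=1266 A_ack=7000 B_seq=7257 B_ack=1266
After event 4: A_seq=1337 A_ack=7000 B_seq=7257 B_ack=1337

1337 7000 7257 1337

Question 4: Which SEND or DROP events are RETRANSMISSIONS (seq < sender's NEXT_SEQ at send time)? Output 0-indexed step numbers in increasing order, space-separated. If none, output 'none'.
Answer: none

Derivation:
Step 0: SEND seq=1000 -> fresh
Step 1: SEND seq=1173 -> fresh
Step 2: DROP seq=7000 -> fresh
Step 3: SEND seq=7077 -> fresh
Step 4: SEND seq=1266 -> fresh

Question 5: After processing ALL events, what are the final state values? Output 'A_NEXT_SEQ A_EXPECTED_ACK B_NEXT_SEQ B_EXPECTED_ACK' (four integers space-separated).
After event 0: A_seq=1173 A_ack=7000 B_seq=7000 B_ack=1173
After event 1: A_seq=1266 A_ack=7000 B_seq=7000 B_ack=1266
After event 2: A_seq=1266 A_ack=7000 B_seq=7077 B_ack=1266
After event 3: A_seq=1266 A_ack=7000 B_seq=7257 B_ack=1266
After event 4: A_seq=1337 A_ack=7000 B_seq=7257 B_ack=1337

Answer: 1337 7000 7257 1337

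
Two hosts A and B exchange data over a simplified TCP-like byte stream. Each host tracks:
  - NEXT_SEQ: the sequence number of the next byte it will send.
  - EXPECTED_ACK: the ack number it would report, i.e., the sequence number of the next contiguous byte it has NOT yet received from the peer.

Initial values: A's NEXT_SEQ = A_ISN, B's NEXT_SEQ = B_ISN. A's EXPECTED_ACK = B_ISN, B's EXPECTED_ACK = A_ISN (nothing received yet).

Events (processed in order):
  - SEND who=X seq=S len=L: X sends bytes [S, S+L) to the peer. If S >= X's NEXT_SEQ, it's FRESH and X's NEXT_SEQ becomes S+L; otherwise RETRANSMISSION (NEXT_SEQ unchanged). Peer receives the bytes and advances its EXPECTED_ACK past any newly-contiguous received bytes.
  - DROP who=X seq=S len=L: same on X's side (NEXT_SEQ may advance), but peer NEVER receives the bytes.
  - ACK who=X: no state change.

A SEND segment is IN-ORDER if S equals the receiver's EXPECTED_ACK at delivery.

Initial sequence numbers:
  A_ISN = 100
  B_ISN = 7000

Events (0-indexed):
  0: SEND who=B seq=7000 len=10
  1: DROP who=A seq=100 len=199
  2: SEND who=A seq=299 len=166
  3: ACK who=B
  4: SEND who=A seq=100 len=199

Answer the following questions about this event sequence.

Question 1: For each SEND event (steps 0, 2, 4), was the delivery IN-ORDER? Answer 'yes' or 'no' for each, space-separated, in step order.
Step 0: SEND seq=7000 -> in-order
Step 2: SEND seq=299 -> out-of-order
Step 4: SEND seq=100 -> in-order

Answer: yes no yes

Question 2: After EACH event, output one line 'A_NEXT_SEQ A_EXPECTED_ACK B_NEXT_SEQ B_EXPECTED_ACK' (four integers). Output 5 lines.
100 7010 7010 100
299 7010 7010 100
465 7010 7010 100
465 7010 7010 100
465 7010 7010 465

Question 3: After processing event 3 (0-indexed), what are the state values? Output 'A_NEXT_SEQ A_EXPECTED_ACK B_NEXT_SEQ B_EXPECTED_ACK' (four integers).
After event 0: A_seq=100 A_ack=7010 B_seq=7010 B_ack=100
After event 1: A_seq=299 A_ack=7010 B_seq=7010 B_ack=100
After event 2: A_seq=465 A_ack=7010 B_seq=7010 B_ack=100
After event 3: A_seq=465 A_ack=7010 B_seq=7010 B_ack=100

465 7010 7010 100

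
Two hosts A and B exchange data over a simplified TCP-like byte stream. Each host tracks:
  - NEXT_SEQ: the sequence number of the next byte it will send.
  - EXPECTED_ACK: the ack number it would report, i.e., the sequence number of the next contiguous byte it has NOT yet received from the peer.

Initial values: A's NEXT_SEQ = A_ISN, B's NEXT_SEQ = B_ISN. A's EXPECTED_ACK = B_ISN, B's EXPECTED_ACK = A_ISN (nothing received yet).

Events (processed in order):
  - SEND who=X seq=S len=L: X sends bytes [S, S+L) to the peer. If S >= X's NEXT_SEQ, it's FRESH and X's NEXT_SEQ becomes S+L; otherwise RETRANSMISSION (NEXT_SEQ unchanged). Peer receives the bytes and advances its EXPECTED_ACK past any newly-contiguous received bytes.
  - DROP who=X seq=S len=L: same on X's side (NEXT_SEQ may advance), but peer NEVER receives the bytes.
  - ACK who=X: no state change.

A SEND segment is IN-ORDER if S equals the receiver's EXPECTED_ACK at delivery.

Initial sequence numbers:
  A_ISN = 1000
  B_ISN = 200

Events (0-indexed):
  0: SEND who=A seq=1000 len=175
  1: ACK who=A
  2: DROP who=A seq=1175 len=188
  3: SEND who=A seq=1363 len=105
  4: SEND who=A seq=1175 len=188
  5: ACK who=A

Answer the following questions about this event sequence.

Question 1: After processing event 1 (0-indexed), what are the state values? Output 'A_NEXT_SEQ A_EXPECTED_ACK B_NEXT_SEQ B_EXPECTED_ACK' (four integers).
After event 0: A_seq=1175 A_ack=200 B_seq=200 B_ack=1175
After event 1: A_seq=1175 A_ack=200 B_seq=200 B_ack=1175

1175 200 200 1175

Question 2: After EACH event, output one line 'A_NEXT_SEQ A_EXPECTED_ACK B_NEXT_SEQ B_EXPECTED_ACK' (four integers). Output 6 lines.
1175 200 200 1175
1175 200 200 1175
1363 200 200 1175
1468 200 200 1175
1468 200 200 1468
1468 200 200 1468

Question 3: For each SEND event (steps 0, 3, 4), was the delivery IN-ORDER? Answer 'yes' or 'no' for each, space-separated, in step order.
Step 0: SEND seq=1000 -> in-order
Step 3: SEND seq=1363 -> out-of-order
Step 4: SEND seq=1175 -> in-order

Answer: yes no yes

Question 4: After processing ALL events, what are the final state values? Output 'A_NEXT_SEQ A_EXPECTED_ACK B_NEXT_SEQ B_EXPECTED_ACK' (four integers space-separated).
Answer: 1468 200 200 1468

Derivation:
After event 0: A_seq=1175 A_ack=200 B_seq=200 B_ack=1175
After event 1: A_seq=1175 A_ack=200 B_seq=200 B_ack=1175
After event 2: A_seq=1363 A_ack=200 B_seq=200 B_ack=1175
After event 3: A_seq=1468 A_ack=200 B_seq=200 B_ack=1175
After event 4: A_seq=1468 A_ack=200 B_seq=200 B_ack=1468
After event 5: A_seq=1468 A_ack=200 B_seq=200 B_ack=1468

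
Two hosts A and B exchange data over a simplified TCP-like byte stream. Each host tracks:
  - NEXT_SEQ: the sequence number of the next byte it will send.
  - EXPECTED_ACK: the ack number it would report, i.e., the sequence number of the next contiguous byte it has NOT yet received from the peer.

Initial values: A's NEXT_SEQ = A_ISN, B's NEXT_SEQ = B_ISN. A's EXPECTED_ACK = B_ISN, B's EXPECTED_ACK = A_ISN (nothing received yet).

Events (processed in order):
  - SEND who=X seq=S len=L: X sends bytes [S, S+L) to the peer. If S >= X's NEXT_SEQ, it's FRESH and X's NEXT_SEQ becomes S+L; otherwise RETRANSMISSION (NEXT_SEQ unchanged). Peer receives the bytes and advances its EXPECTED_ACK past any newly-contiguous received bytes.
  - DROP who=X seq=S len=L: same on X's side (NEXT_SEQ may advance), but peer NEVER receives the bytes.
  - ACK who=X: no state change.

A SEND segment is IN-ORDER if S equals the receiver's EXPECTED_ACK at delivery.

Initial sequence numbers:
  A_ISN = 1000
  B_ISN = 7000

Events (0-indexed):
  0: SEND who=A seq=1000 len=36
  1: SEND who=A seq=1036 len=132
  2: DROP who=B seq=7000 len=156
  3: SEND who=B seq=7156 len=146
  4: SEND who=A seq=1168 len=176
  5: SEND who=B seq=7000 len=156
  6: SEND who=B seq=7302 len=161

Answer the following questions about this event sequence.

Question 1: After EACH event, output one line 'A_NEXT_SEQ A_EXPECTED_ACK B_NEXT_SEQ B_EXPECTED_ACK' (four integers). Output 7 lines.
1036 7000 7000 1036
1168 7000 7000 1168
1168 7000 7156 1168
1168 7000 7302 1168
1344 7000 7302 1344
1344 7302 7302 1344
1344 7463 7463 1344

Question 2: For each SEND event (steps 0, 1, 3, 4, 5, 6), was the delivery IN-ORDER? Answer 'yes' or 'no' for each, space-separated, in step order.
Answer: yes yes no yes yes yes

Derivation:
Step 0: SEND seq=1000 -> in-order
Step 1: SEND seq=1036 -> in-order
Step 3: SEND seq=7156 -> out-of-order
Step 4: SEND seq=1168 -> in-order
Step 5: SEND seq=7000 -> in-order
Step 6: SEND seq=7302 -> in-order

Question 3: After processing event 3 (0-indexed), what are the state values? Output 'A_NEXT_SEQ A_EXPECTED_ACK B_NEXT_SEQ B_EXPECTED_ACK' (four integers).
After event 0: A_seq=1036 A_ack=7000 B_seq=7000 B_ack=1036
After event 1: A_seq=1168 A_ack=7000 B_seq=7000 B_ack=1168
After event 2: A_seq=1168 A_ack=7000 B_seq=7156 B_ack=1168
After event 3: A_seq=1168 A_ack=7000 B_seq=7302 B_ack=1168

1168 7000 7302 1168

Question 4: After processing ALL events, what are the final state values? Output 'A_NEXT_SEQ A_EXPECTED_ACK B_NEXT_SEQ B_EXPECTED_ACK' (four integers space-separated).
After event 0: A_seq=1036 A_ack=7000 B_seq=7000 B_ack=1036
After event 1: A_seq=1168 A_ack=7000 B_seq=7000 B_ack=1168
After event 2: A_seq=1168 A_ack=7000 B_seq=7156 B_ack=1168
After event 3: A_seq=1168 A_ack=7000 B_seq=7302 B_ack=1168
After event 4: A_seq=1344 A_ack=7000 B_seq=7302 B_ack=1344
After event 5: A_seq=1344 A_ack=7302 B_seq=7302 B_ack=1344
After event 6: A_seq=1344 A_ack=7463 B_seq=7463 B_ack=1344

Answer: 1344 7463 7463 1344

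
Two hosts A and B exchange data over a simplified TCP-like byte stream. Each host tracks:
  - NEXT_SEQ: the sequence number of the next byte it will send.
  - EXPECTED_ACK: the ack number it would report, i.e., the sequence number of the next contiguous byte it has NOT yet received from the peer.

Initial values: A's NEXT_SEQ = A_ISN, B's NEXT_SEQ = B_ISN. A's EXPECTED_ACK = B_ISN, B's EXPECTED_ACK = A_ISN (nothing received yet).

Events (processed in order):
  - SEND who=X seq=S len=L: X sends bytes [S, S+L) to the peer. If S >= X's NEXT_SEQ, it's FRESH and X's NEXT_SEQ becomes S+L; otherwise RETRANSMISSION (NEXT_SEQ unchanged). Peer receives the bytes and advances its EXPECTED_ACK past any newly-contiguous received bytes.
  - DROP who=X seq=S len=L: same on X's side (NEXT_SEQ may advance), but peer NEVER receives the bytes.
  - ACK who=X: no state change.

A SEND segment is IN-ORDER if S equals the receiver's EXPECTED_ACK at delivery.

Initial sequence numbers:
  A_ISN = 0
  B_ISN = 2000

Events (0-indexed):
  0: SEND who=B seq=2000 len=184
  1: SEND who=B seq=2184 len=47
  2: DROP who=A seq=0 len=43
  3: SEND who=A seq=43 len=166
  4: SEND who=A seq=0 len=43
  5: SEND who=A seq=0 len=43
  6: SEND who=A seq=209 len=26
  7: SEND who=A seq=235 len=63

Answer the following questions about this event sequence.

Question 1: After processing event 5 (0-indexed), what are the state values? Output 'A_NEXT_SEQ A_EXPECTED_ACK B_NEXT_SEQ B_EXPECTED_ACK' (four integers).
After event 0: A_seq=0 A_ack=2184 B_seq=2184 B_ack=0
After event 1: A_seq=0 A_ack=2231 B_seq=2231 B_ack=0
After event 2: A_seq=43 A_ack=2231 B_seq=2231 B_ack=0
After event 3: A_seq=209 A_ack=2231 B_seq=2231 B_ack=0
After event 4: A_seq=209 A_ack=2231 B_seq=2231 B_ack=209
After event 5: A_seq=209 A_ack=2231 B_seq=2231 B_ack=209

209 2231 2231 209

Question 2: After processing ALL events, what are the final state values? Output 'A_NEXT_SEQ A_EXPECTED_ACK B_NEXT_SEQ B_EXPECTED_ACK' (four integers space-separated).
Answer: 298 2231 2231 298

Derivation:
After event 0: A_seq=0 A_ack=2184 B_seq=2184 B_ack=0
After event 1: A_seq=0 A_ack=2231 B_seq=2231 B_ack=0
After event 2: A_seq=43 A_ack=2231 B_seq=2231 B_ack=0
After event 3: A_seq=209 A_ack=2231 B_seq=2231 B_ack=0
After event 4: A_seq=209 A_ack=2231 B_seq=2231 B_ack=209
After event 5: A_seq=209 A_ack=2231 B_seq=2231 B_ack=209
After event 6: A_seq=235 A_ack=2231 B_seq=2231 B_ack=235
After event 7: A_seq=298 A_ack=2231 B_seq=2231 B_ack=298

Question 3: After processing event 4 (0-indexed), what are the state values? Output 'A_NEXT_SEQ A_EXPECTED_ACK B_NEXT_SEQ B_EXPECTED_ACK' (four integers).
After event 0: A_seq=0 A_ack=2184 B_seq=2184 B_ack=0
After event 1: A_seq=0 A_ack=2231 B_seq=2231 B_ack=0
After event 2: A_seq=43 A_ack=2231 B_seq=2231 B_ack=0
After event 3: A_seq=209 A_ack=2231 B_seq=2231 B_ack=0
After event 4: A_seq=209 A_ack=2231 B_seq=2231 B_ack=209

209 2231 2231 209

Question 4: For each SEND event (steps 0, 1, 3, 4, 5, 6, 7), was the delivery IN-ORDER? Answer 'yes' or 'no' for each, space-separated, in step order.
Answer: yes yes no yes no yes yes

Derivation:
Step 0: SEND seq=2000 -> in-order
Step 1: SEND seq=2184 -> in-order
Step 3: SEND seq=43 -> out-of-order
Step 4: SEND seq=0 -> in-order
Step 5: SEND seq=0 -> out-of-order
Step 6: SEND seq=209 -> in-order
Step 7: SEND seq=235 -> in-order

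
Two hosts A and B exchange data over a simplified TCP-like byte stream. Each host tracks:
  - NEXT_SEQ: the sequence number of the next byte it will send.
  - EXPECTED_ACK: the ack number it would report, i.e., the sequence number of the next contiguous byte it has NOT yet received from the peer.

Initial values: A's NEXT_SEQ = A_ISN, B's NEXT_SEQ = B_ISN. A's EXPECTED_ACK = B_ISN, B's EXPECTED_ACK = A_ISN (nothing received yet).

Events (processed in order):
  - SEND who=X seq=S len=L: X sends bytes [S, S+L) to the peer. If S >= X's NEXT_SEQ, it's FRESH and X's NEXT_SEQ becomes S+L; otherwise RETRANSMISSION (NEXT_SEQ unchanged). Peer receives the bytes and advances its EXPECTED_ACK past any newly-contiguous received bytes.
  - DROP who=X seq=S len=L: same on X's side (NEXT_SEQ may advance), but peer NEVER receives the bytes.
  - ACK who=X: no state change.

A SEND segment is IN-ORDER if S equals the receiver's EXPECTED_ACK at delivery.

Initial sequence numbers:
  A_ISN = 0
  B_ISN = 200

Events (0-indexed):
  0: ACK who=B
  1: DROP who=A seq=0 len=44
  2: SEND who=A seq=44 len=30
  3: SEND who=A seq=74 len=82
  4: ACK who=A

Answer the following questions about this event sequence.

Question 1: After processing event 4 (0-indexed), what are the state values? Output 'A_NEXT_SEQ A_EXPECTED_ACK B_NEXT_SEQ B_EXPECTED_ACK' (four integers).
After event 0: A_seq=0 A_ack=200 B_seq=200 B_ack=0
After event 1: A_seq=44 A_ack=200 B_seq=200 B_ack=0
After event 2: A_seq=74 A_ack=200 B_seq=200 B_ack=0
After event 3: A_seq=156 A_ack=200 B_seq=200 B_ack=0
After event 4: A_seq=156 A_ack=200 B_seq=200 B_ack=0

156 200 200 0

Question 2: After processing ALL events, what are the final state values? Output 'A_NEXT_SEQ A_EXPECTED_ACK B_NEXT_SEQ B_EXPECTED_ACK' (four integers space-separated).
After event 0: A_seq=0 A_ack=200 B_seq=200 B_ack=0
After event 1: A_seq=44 A_ack=200 B_seq=200 B_ack=0
After event 2: A_seq=74 A_ack=200 B_seq=200 B_ack=0
After event 3: A_seq=156 A_ack=200 B_seq=200 B_ack=0
After event 4: A_seq=156 A_ack=200 B_seq=200 B_ack=0

Answer: 156 200 200 0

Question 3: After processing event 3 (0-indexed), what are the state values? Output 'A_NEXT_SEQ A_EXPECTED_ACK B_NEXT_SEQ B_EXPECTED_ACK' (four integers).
After event 0: A_seq=0 A_ack=200 B_seq=200 B_ack=0
After event 1: A_seq=44 A_ack=200 B_seq=200 B_ack=0
After event 2: A_seq=74 A_ack=200 B_seq=200 B_ack=0
After event 3: A_seq=156 A_ack=200 B_seq=200 B_ack=0

156 200 200 0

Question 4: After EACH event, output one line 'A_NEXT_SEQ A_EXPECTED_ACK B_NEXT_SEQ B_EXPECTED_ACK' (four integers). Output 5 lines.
0 200 200 0
44 200 200 0
74 200 200 0
156 200 200 0
156 200 200 0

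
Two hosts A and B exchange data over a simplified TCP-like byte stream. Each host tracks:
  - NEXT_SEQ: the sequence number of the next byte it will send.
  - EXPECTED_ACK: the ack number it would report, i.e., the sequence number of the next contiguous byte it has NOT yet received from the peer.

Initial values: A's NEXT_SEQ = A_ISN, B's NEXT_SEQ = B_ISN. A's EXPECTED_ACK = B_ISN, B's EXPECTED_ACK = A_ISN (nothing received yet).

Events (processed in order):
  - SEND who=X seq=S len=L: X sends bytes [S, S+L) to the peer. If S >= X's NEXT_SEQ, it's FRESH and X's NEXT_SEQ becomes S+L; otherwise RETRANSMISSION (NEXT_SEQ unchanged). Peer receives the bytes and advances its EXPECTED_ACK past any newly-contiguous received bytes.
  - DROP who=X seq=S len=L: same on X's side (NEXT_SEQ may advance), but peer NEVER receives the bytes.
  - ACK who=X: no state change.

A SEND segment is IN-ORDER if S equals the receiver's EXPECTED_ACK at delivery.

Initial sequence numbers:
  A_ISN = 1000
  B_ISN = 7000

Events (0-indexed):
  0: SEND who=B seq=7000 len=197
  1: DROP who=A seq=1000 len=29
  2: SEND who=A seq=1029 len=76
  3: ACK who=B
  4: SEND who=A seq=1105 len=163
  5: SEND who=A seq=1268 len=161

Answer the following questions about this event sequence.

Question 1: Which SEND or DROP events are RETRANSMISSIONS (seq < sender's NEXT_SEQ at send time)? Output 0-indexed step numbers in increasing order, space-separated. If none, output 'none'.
Step 0: SEND seq=7000 -> fresh
Step 1: DROP seq=1000 -> fresh
Step 2: SEND seq=1029 -> fresh
Step 4: SEND seq=1105 -> fresh
Step 5: SEND seq=1268 -> fresh

Answer: none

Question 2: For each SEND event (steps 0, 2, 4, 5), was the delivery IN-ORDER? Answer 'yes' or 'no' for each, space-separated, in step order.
Step 0: SEND seq=7000 -> in-order
Step 2: SEND seq=1029 -> out-of-order
Step 4: SEND seq=1105 -> out-of-order
Step 5: SEND seq=1268 -> out-of-order

Answer: yes no no no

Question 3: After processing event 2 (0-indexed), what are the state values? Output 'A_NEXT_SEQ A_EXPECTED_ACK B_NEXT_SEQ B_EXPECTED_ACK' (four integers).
After event 0: A_seq=1000 A_ack=7197 B_seq=7197 B_ack=1000
After event 1: A_seq=1029 A_ack=7197 B_seq=7197 B_ack=1000
After event 2: A_seq=1105 A_ack=7197 B_seq=7197 B_ack=1000

1105 7197 7197 1000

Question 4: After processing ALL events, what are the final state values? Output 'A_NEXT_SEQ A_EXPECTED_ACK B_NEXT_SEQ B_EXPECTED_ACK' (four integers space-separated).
Answer: 1429 7197 7197 1000

Derivation:
After event 0: A_seq=1000 A_ack=7197 B_seq=7197 B_ack=1000
After event 1: A_seq=1029 A_ack=7197 B_seq=7197 B_ack=1000
After event 2: A_seq=1105 A_ack=7197 B_seq=7197 B_ack=1000
After event 3: A_seq=1105 A_ack=7197 B_seq=7197 B_ack=1000
After event 4: A_seq=1268 A_ack=7197 B_seq=7197 B_ack=1000
After event 5: A_seq=1429 A_ack=7197 B_seq=7197 B_ack=1000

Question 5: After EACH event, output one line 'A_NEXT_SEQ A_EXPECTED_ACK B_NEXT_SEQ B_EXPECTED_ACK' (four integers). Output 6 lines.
1000 7197 7197 1000
1029 7197 7197 1000
1105 7197 7197 1000
1105 7197 7197 1000
1268 7197 7197 1000
1429 7197 7197 1000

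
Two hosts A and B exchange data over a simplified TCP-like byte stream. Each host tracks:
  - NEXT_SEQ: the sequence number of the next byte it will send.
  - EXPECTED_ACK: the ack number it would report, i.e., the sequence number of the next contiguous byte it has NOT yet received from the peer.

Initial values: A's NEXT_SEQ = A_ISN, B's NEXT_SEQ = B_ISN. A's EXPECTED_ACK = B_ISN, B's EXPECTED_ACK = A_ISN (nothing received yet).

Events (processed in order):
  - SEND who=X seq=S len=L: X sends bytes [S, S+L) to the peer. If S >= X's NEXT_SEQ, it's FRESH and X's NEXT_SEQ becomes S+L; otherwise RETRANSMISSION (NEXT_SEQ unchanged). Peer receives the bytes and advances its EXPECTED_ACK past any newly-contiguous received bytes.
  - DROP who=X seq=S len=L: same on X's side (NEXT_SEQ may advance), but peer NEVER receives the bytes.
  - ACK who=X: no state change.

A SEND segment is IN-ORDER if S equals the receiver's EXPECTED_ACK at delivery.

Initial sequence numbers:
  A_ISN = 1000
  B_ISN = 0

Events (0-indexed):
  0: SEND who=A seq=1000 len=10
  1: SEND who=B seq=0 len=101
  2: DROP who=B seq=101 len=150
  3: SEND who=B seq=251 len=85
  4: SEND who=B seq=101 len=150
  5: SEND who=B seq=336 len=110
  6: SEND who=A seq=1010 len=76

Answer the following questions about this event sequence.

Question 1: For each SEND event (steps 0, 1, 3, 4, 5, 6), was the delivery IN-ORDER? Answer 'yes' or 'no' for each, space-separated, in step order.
Answer: yes yes no yes yes yes

Derivation:
Step 0: SEND seq=1000 -> in-order
Step 1: SEND seq=0 -> in-order
Step 3: SEND seq=251 -> out-of-order
Step 4: SEND seq=101 -> in-order
Step 5: SEND seq=336 -> in-order
Step 6: SEND seq=1010 -> in-order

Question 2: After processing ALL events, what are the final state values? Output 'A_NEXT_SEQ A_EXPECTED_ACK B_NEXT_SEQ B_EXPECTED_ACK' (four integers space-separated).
Answer: 1086 446 446 1086

Derivation:
After event 0: A_seq=1010 A_ack=0 B_seq=0 B_ack=1010
After event 1: A_seq=1010 A_ack=101 B_seq=101 B_ack=1010
After event 2: A_seq=1010 A_ack=101 B_seq=251 B_ack=1010
After event 3: A_seq=1010 A_ack=101 B_seq=336 B_ack=1010
After event 4: A_seq=1010 A_ack=336 B_seq=336 B_ack=1010
After event 5: A_seq=1010 A_ack=446 B_seq=446 B_ack=1010
After event 6: A_seq=1086 A_ack=446 B_seq=446 B_ack=1086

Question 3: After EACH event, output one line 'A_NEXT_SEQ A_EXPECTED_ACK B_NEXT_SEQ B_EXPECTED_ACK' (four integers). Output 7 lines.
1010 0 0 1010
1010 101 101 1010
1010 101 251 1010
1010 101 336 1010
1010 336 336 1010
1010 446 446 1010
1086 446 446 1086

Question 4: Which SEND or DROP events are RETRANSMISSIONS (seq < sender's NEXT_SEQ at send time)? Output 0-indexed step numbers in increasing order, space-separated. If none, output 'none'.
Answer: 4

Derivation:
Step 0: SEND seq=1000 -> fresh
Step 1: SEND seq=0 -> fresh
Step 2: DROP seq=101 -> fresh
Step 3: SEND seq=251 -> fresh
Step 4: SEND seq=101 -> retransmit
Step 5: SEND seq=336 -> fresh
Step 6: SEND seq=1010 -> fresh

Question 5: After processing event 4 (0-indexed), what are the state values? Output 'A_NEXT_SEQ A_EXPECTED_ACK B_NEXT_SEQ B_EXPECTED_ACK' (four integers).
After event 0: A_seq=1010 A_ack=0 B_seq=0 B_ack=1010
After event 1: A_seq=1010 A_ack=101 B_seq=101 B_ack=1010
After event 2: A_seq=1010 A_ack=101 B_seq=251 B_ack=1010
After event 3: A_seq=1010 A_ack=101 B_seq=336 B_ack=1010
After event 4: A_seq=1010 A_ack=336 B_seq=336 B_ack=1010

1010 336 336 1010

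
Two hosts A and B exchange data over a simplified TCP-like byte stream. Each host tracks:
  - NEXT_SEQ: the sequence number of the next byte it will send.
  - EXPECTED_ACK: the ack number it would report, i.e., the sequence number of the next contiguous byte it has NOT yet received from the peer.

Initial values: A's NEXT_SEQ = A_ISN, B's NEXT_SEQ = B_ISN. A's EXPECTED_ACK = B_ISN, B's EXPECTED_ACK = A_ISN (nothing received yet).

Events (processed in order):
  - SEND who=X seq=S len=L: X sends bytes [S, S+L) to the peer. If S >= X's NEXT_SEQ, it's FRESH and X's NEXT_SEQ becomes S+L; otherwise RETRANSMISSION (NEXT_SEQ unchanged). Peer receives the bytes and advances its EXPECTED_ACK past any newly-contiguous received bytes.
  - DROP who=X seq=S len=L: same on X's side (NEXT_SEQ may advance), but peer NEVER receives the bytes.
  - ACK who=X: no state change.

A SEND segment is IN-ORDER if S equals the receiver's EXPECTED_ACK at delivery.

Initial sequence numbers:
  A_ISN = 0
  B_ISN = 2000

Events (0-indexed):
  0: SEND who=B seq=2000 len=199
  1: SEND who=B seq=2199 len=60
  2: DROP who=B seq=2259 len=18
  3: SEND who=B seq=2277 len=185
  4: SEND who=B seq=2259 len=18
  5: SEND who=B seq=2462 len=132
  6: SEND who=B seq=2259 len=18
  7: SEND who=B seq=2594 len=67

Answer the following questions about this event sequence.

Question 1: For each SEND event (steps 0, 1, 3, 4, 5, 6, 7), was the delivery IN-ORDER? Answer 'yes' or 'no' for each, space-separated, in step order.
Answer: yes yes no yes yes no yes

Derivation:
Step 0: SEND seq=2000 -> in-order
Step 1: SEND seq=2199 -> in-order
Step 3: SEND seq=2277 -> out-of-order
Step 4: SEND seq=2259 -> in-order
Step 5: SEND seq=2462 -> in-order
Step 6: SEND seq=2259 -> out-of-order
Step 7: SEND seq=2594 -> in-order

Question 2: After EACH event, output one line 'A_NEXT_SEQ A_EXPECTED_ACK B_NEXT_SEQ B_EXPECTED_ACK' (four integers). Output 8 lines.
0 2199 2199 0
0 2259 2259 0
0 2259 2277 0
0 2259 2462 0
0 2462 2462 0
0 2594 2594 0
0 2594 2594 0
0 2661 2661 0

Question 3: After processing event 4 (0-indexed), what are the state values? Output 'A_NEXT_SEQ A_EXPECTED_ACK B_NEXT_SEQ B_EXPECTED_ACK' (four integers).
After event 0: A_seq=0 A_ack=2199 B_seq=2199 B_ack=0
After event 1: A_seq=0 A_ack=2259 B_seq=2259 B_ack=0
After event 2: A_seq=0 A_ack=2259 B_seq=2277 B_ack=0
After event 3: A_seq=0 A_ack=2259 B_seq=2462 B_ack=0
After event 4: A_seq=0 A_ack=2462 B_seq=2462 B_ack=0

0 2462 2462 0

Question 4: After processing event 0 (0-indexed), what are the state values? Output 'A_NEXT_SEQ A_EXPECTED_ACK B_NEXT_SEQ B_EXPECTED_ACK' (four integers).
After event 0: A_seq=0 A_ack=2199 B_seq=2199 B_ack=0

0 2199 2199 0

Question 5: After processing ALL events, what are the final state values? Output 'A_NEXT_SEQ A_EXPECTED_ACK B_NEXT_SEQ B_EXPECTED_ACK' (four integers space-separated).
After event 0: A_seq=0 A_ack=2199 B_seq=2199 B_ack=0
After event 1: A_seq=0 A_ack=2259 B_seq=2259 B_ack=0
After event 2: A_seq=0 A_ack=2259 B_seq=2277 B_ack=0
After event 3: A_seq=0 A_ack=2259 B_seq=2462 B_ack=0
After event 4: A_seq=0 A_ack=2462 B_seq=2462 B_ack=0
After event 5: A_seq=0 A_ack=2594 B_seq=2594 B_ack=0
After event 6: A_seq=0 A_ack=2594 B_seq=2594 B_ack=0
After event 7: A_seq=0 A_ack=2661 B_seq=2661 B_ack=0

Answer: 0 2661 2661 0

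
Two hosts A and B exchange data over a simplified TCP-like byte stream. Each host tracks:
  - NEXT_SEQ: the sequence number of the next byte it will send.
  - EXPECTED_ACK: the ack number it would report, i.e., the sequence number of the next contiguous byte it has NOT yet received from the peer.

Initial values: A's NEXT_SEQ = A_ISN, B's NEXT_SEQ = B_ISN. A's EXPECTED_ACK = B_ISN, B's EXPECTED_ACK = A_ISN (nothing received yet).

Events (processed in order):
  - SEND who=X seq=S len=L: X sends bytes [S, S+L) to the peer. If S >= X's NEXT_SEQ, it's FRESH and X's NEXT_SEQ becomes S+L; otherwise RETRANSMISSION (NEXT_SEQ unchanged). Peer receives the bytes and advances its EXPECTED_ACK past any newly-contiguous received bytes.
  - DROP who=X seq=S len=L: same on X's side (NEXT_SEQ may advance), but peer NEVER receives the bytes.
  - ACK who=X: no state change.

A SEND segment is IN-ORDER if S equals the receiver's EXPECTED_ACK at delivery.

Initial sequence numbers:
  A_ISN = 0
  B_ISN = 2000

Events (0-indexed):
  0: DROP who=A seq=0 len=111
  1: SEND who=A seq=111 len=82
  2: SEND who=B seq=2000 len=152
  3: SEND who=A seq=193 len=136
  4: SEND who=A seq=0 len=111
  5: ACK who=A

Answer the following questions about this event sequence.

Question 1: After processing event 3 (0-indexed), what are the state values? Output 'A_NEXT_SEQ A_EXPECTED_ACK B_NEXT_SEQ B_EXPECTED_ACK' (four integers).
After event 0: A_seq=111 A_ack=2000 B_seq=2000 B_ack=0
After event 1: A_seq=193 A_ack=2000 B_seq=2000 B_ack=0
After event 2: A_seq=193 A_ack=2152 B_seq=2152 B_ack=0
After event 3: A_seq=329 A_ack=2152 B_seq=2152 B_ack=0

329 2152 2152 0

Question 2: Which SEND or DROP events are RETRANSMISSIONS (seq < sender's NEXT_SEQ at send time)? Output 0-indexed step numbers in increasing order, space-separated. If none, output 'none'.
Answer: 4

Derivation:
Step 0: DROP seq=0 -> fresh
Step 1: SEND seq=111 -> fresh
Step 2: SEND seq=2000 -> fresh
Step 3: SEND seq=193 -> fresh
Step 4: SEND seq=0 -> retransmit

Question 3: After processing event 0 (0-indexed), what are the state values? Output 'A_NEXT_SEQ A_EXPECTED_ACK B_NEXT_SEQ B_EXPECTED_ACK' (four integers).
After event 0: A_seq=111 A_ack=2000 B_seq=2000 B_ack=0

111 2000 2000 0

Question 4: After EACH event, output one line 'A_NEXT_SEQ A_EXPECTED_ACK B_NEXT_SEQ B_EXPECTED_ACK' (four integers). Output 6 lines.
111 2000 2000 0
193 2000 2000 0
193 2152 2152 0
329 2152 2152 0
329 2152 2152 329
329 2152 2152 329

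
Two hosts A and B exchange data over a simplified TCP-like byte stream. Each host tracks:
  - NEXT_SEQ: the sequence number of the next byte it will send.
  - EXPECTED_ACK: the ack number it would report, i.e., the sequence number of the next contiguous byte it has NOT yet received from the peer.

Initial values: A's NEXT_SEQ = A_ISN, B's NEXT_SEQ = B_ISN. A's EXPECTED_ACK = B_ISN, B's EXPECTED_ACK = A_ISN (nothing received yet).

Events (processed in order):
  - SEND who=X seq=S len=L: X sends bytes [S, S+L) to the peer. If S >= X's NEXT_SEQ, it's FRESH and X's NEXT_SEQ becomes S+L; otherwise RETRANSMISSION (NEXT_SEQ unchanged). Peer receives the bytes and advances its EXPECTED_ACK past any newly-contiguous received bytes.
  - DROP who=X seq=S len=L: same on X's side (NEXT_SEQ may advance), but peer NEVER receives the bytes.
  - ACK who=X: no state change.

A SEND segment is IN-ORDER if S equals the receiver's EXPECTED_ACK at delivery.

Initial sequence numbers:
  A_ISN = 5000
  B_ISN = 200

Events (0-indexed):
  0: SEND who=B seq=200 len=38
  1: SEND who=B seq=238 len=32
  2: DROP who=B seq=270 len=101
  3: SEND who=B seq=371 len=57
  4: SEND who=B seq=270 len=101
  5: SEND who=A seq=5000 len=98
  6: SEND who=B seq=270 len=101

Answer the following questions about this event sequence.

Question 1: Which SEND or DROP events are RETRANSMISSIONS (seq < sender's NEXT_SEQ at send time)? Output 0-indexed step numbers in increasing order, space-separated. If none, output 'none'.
Step 0: SEND seq=200 -> fresh
Step 1: SEND seq=238 -> fresh
Step 2: DROP seq=270 -> fresh
Step 3: SEND seq=371 -> fresh
Step 4: SEND seq=270 -> retransmit
Step 5: SEND seq=5000 -> fresh
Step 6: SEND seq=270 -> retransmit

Answer: 4 6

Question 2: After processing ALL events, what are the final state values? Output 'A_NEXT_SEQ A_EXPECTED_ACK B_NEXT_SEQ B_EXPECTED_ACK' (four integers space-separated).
Answer: 5098 428 428 5098

Derivation:
After event 0: A_seq=5000 A_ack=238 B_seq=238 B_ack=5000
After event 1: A_seq=5000 A_ack=270 B_seq=270 B_ack=5000
After event 2: A_seq=5000 A_ack=270 B_seq=371 B_ack=5000
After event 3: A_seq=5000 A_ack=270 B_seq=428 B_ack=5000
After event 4: A_seq=5000 A_ack=428 B_seq=428 B_ack=5000
After event 5: A_seq=5098 A_ack=428 B_seq=428 B_ack=5098
After event 6: A_seq=5098 A_ack=428 B_seq=428 B_ack=5098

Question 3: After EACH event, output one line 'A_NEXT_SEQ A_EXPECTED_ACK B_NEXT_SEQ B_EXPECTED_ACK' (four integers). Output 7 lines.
5000 238 238 5000
5000 270 270 5000
5000 270 371 5000
5000 270 428 5000
5000 428 428 5000
5098 428 428 5098
5098 428 428 5098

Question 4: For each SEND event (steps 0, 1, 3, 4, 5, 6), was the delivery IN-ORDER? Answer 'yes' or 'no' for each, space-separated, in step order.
Answer: yes yes no yes yes no

Derivation:
Step 0: SEND seq=200 -> in-order
Step 1: SEND seq=238 -> in-order
Step 3: SEND seq=371 -> out-of-order
Step 4: SEND seq=270 -> in-order
Step 5: SEND seq=5000 -> in-order
Step 6: SEND seq=270 -> out-of-order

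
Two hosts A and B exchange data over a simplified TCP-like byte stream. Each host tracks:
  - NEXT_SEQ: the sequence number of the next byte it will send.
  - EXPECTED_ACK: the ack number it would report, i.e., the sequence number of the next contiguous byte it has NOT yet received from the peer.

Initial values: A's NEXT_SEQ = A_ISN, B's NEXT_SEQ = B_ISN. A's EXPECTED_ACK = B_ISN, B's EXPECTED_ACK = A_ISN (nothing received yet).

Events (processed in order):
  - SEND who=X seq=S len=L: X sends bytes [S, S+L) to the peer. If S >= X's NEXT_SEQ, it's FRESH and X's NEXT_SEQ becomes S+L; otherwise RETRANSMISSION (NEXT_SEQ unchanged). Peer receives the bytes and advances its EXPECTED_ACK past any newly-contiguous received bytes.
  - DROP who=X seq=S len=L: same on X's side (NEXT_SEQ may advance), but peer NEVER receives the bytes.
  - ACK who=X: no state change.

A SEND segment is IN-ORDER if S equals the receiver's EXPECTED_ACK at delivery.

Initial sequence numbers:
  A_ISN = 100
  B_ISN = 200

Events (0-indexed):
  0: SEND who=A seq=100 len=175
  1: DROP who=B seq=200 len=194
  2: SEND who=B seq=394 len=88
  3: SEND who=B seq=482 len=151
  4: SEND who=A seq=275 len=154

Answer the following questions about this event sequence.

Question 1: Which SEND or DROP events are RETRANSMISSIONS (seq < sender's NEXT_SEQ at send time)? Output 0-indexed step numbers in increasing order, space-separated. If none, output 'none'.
Answer: none

Derivation:
Step 0: SEND seq=100 -> fresh
Step 1: DROP seq=200 -> fresh
Step 2: SEND seq=394 -> fresh
Step 3: SEND seq=482 -> fresh
Step 4: SEND seq=275 -> fresh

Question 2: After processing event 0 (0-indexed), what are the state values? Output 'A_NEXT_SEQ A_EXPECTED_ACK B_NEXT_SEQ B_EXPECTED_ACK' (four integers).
After event 0: A_seq=275 A_ack=200 B_seq=200 B_ack=275

275 200 200 275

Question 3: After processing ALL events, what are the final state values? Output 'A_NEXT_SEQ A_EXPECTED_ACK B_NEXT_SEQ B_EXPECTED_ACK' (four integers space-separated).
After event 0: A_seq=275 A_ack=200 B_seq=200 B_ack=275
After event 1: A_seq=275 A_ack=200 B_seq=394 B_ack=275
After event 2: A_seq=275 A_ack=200 B_seq=482 B_ack=275
After event 3: A_seq=275 A_ack=200 B_seq=633 B_ack=275
After event 4: A_seq=429 A_ack=200 B_seq=633 B_ack=429

Answer: 429 200 633 429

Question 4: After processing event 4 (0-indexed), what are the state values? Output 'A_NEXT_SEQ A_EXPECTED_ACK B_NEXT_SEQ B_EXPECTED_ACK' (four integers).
After event 0: A_seq=275 A_ack=200 B_seq=200 B_ack=275
After event 1: A_seq=275 A_ack=200 B_seq=394 B_ack=275
After event 2: A_seq=275 A_ack=200 B_seq=482 B_ack=275
After event 3: A_seq=275 A_ack=200 B_seq=633 B_ack=275
After event 4: A_seq=429 A_ack=200 B_seq=633 B_ack=429

429 200 633 429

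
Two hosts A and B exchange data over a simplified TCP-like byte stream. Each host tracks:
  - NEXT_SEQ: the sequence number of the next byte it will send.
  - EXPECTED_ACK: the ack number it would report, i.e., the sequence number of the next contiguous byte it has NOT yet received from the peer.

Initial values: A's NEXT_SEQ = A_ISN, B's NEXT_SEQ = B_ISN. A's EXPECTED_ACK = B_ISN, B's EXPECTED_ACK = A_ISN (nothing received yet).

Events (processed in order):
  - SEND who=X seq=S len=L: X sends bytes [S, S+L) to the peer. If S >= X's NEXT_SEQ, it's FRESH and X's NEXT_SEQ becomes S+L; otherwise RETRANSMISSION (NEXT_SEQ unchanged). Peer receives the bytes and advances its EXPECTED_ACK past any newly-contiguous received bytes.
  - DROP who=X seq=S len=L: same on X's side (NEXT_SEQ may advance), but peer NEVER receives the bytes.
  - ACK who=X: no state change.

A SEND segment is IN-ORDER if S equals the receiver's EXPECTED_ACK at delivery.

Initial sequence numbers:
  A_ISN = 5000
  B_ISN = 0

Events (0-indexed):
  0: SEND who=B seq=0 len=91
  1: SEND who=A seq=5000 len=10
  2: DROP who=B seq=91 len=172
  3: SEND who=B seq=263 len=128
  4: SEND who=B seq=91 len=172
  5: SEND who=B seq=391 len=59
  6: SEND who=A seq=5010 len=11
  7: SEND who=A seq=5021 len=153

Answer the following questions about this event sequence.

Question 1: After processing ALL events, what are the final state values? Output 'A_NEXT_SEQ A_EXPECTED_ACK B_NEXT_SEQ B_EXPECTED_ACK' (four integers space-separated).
Answer: 5174 450 450 5174

Derivation:
After event 0: A_seq=5000 A_ack=91 B_seq=91 B_ack=5000
After event 1: A_seq=5010 A_ack=91 B_seq=91 B_ack=5010
After event 2: A_seq=5010 A_ack=91 B_seq=263 B_ack=5010
After event 3: A_seq=5010 A_ack=91 B_seq=391 B_ack=5010
After event 4: A_seq=5010 A_ack=391 B_seq=391 B_ack=5010
After event 5: A_seq=5010 A_ack=450 B_seq=450 B_ack=5010
After event 6: A_seq=5021 A_ack=450 B_seq=450 B_ack=5021
After event 7: A_seq=5174 A_ack=450 B_seq=450 B_ack=5174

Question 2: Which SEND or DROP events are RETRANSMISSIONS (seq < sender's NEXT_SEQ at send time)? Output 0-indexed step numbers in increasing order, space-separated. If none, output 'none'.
Step 0: SEND seq=0 -> fresh
Step 1: SEND seq=5000 -> fresh
Step 2: DROP seq=91 -> fresh
Step 3: SEND seq=263 -> fresh
Step 4: SEND seq=91 -> retransmit
Step 5: SEND seq=391 -> fresh
Step 6: SEND seq=5010 -> fresh
Step 7: SEND seq=5021 -> fresh

Answer: 4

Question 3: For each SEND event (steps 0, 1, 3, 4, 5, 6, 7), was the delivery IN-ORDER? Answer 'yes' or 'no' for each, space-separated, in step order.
Answer: yes yes no yes yes yes yes

Derivation:
Step 0: SEND seq=0 -> in-order
Step 1: SEND seq=5000 -> in-order
Step 3: SEND seq=263 -> out-of-order
Step 4: SEND seq=91 -> in-order
Step 5: SEND seq=391 -> in-order
Step 6: SEND seq=5010 -> in-order
Step 7: SEND seq=5021 -> in-order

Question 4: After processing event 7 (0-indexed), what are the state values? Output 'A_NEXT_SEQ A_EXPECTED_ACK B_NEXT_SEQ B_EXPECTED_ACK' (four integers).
After event 0: A_seq=5000 A_ack=91 B_seq=91 B_ack=5000
After event 1: A_seq=5010 A_ack=91 B_seq=91 B_ack=5010
After event 2: A_seq=5010 A_ack=91 B_seq=263 B_ack=5010
After event 3: A_seq=5010 A_ack=91 B_seq=391 B_ack=5010
After event 4: A_seq=5010 A_ack=391 B_seq=391 B_ack=5010
After event 5: A_seq=5010 A_ack=450 B_seq=450 B_ack=5010
After event 6: A_seq=5021 A_ack=450 B_seq=450 B_ack=5021
After event 7: A_seq=5174 A_ack=450 B_seq=450 B_ack=5174

5174 450 450 5174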